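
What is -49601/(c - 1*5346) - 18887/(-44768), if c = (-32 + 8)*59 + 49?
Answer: 2347325999/300527584 ≈ 7.8107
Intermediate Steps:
c = -1367 (c = -24*59 + 49 = -1416 + 49 = -1367)
-49601/(c - 1*5346) - 18887/(-44768) = -49601/(-1367 - 1*5346) - 18887/(-44768) = -49601/(-1367 - 5346) - 18887*(-1/44768) = -49601/(-6713) + 18887/44768 = -49601*(-1/6713) + 18887/44768 = 49601/6713 + 18887/44768 = 2347325999/300527584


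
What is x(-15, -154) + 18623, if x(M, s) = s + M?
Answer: 18454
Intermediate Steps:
x(M, s) = M + s
x(-15, -154) + 18623 = (-15 - 154) + 18623 = -169 + 18623 = 18454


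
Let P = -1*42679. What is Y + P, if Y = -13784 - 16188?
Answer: -72651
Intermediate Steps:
P = -42679
Y = -29972
Y + P = -29972 - 42679 = -72651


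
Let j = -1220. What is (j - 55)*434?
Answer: -553350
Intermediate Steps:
(j - 55)*434 = (-1220 - 55)*434 = -1275*434 = -553350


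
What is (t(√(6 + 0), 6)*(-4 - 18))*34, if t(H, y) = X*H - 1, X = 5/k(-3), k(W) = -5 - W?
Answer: 748 + 1870*√6 ≈ 5328.5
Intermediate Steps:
X = -5/2 (X = 5/(-5 - 1*(-3)) = 5/(-5 + 3) = 5/(-2) = 5*(-½) = -5/2 ≈ -2.5000)
t(H, y) = -1 - 5*H/2 (t(H, y) = -5*H/2 - 1 = -1 - 5*H/2)
(t(√(6 + 0), 6)*(-4 - 18))*34 = ((-1 - 5*√(6 + 0)/2)*(-4 - 18))*34 = ((-1 - 5*√6/2)*(-22))*34 = (22 + 55*√6)*34 = 748 + 1870*√6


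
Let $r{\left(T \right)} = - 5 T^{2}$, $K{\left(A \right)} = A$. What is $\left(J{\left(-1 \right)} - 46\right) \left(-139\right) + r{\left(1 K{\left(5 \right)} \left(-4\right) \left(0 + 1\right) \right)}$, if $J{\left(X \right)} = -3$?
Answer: $4811$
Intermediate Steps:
$r{\left(T \right)} = - 5 T^{2}$
$\left(J{\left(-1 \right)} - 46\right) \left(-139\right) + r{\left(1 K{\left(5 \right)} \left(-4\right) \left(0 + 1\right) \right)} = \left(-3 - 46\right) \left(-139\right) - 5 \left(1 \cdot 5 \left(-4\right) \left(0 + 1\right)\right)^{2} = \left(-49\right) \left(-139\right) - 5 \left(5 \left(-4\right) 1\right)^{2} = 6811 - 5 \left(\left(-20\right) 1\right)^{2} = 6811 - 5 \left(-20\right)^{2} = 6811 - 2000 = 4811$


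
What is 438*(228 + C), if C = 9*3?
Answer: 111690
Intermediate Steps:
C = 27
438*(228 + C) = 438*(228 + 27) = 438*255 = 111690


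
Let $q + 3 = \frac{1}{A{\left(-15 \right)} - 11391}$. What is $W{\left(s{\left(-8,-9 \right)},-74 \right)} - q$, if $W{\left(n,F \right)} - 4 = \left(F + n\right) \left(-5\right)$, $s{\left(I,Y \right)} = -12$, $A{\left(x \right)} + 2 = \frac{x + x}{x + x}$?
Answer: $\frac{4978305}{11392} \approx 437.0$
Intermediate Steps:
$A{\left(x \right)} = -1$ ($A{\left(x \right)} = -2 + \frac{x + x}{x + x} = -2 + \frac{2 x}{2 x} = -2 + 2 x \frac{1}{2 x} = -2 + 1 = -1$)
$W{\left(n,F \right)} = 4 - 5 F - 5 n$ ($W{\left(n,F \right)} = 4 + \left(F + n\right) \left(-5\right) = 4 - \left(5 F + 5 n\right) = 4 - 5 F - 5 n$)
$q = - \frac{34177}{11392}$ ($q = -3 + \frac{1}{-1 - 11391} = -3 + \frac{1}{-11392} = -3 - \frac{1}{11392} = - \frac{34177}{11392} \approx -3.0001$)
$W{\left(s{\left(-8,-9 \right)},-74 \right)} - q = \left(4 - -370 - -60\right) - - \frac{34177}{11392} = \left(4 + 370 + 60\right) + \frac{34177}{11392} = 434 + \frac{34177}{11392} = \frac{4978305}{11392}$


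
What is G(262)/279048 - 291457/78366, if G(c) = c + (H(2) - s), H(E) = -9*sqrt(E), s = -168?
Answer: -2258244321/607440988 - 3*sqrt(2)/93016 ≈ -3.7177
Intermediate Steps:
G(c) = 168 + c - 9*sqrt(2) (G(c) = c + (-9*sqrt(2) - 1*(-168)) = c + (-9*sqrt(2) + 168) = c + (168 - 9*sqrt(2)) = 168 + c - 9*sqrt(2))
G(262)/279048 - 291457/78366 = (168 + 262 - 9*sqrt(2))/279048 - 291457/78366 = (430 - 9*sqrt(2))*(1/279048) - 291457*1/78366 = (215/139524 - 3*sqrt(2)/93016) - 291457/78366 = -2258244321/607440988 - 3*sqrt(2)/93016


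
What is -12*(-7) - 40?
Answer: 44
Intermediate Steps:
-12*(-7) - 40 = 84 - 40 = 44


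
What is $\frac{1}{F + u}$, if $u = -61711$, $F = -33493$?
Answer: $- \frac{1}{95204} \approx -1.0504 \cdot 10^{-5}$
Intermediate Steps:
$\frac{1}{F + u} = \frac{1}{-33493 - 61711} = \frac{1}{-95204} = - \frac{1}{95204}$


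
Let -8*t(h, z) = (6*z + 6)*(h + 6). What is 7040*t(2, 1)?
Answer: -84480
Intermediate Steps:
t(h, z) = -(6 + h)*(6 + 6*z)/8 (t(h, z) = -(6*z + 6)*(h + 6)/8 = -(6 + 6*z)*(6 + h)/8 = -(6 + h)*(6 + 6*z)/8)
7040*t(2, 1) = 7040*(-9/2 - 9/2*1 - ¾*2 - ¾*2*1) = 7040*(-9/2 - 9/2 - 3/2 - 3/2) = 7040*(-12) = -84480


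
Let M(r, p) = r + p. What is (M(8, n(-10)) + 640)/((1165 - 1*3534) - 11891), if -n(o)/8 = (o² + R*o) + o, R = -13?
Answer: 278/3565 ≈ 0.077980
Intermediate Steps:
n(o) = -8*o² + 96*o (n(o) = -8*((o² - 13*o) + o) = -8*(o² - 12*o) = -8*o² + 96*o)
M(r, p) = p + r
(M(8, n(-10)) + 640)/((1165 - 1*3534) - 11891) = ((8*(-10)*(12 - 1*(-10)) + 8) + 640)/((1165 - 1*3534) - 11891) = ((8*(-10)*(12 + 10) + 8) + 640)/((1165 - 3534) - 11891) = ((8*(-10)*22 + 8) + 640)/(-2369 - 11891) = ((-1760 + 8) + 640)/(-14260) = (-1752 + 640)*(-1/14260) = -1112*(-1/14260) = 278/3565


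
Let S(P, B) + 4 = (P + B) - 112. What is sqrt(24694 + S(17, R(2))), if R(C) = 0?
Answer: sqrt(24595) ≈ 156.83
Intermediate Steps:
S(P, B) = -116 + B + P (S(P, B) = -4 + ((P + B) - 112) = -4 + ((B + P) - 112) = -4 + (-112 + B + P) = -116 + B + P)
sqrt(24694 + S(17, R(2))) = sqrt(24694 + (-116 + 0 + 17)) = sqrt(24694 - 99) = sqrt(24595)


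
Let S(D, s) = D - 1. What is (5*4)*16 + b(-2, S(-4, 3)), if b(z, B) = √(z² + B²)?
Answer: 320 + √29 ≈ 325.39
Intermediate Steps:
S(D, s) = -1 + D
b(z, B) = √(B² + z²)
(5*4)*16 + b(-2, S(-4, 3)) = (5*4)*16 + √((-1 - 4)² + (-2)²) = 20*16 + √((-5)² + 4) = 320 + √(25 + 4) = 320 + √29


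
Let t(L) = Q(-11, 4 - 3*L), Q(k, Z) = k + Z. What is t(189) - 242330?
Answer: -242904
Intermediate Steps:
Q(k, Z) = Z + k
t(L) = -7 - 3*L (t(L) = (4 - 3*L) - 11 = -7 - 3*L)
t(189) - 242330 = (-7 - 3*189) - 242330 = (-7 - 567) - 242330 = -574 - 242330 = -242904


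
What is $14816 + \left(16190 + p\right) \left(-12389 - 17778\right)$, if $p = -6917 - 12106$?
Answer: $85477927$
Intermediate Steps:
$p = -19023$ ($p = -6917 - 12106 = -19023$)
$14816 + \left(16190 + p\right) \left(-12389 - 17778\right) = 14816 + \left(16190 - 19023\right) \left(-12389 - 17778\right) = 14816 - -85463111 = 14816 + 85463111 = 85477927$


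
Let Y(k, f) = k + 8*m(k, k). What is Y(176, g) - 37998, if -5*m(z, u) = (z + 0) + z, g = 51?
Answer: -191926/5 ≈ -38385.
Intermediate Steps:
m(z, u) = -2*z/5 (m(z, u) = -((z + 0) + z)/5 = -(z + z)/5 = -2*z/5)
Y(k, f) = -11*k/5 (Y(k, f) = k + 8*(-2*k/5) = k - 16*k/5 = -11*k/5)
Y(176, g) - 37998 = -11/5*176 - 37998 = -1936/5 - 37998 = -191926/5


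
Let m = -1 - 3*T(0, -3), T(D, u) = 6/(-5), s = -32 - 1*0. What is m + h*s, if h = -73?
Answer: 11693/5 ≈ 2338.6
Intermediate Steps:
s = -32 (s = -32 + 0 = -32)
T(D, u) = -6/5 (T(D, u) = 6*(-⅕) = -6/5)
m = 13/5 (m = -1 - 3*(-6/5) = -1 + 18/5 = 13/5 ≈ 2.6000)
m + h*s = 13/5 - 73*(-32) = 13/5 + 2336 = 11693/5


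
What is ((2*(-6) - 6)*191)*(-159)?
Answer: 546642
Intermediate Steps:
((2*(-6) - 6)*191)*(-159) = ((-12 - 6)*191)*(-159) = -18*191*(-159) = -3438*(-159) = 546642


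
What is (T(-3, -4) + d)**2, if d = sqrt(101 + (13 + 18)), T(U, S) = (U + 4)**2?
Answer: 133 + 4*sqrt(33) ≈ 155.98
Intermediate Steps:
T(U, S) = (4 + U)**2
d = 2*sqrt(33) (d = sqrt(101 + 31) = sqrt(132) = 2*sqrt(33) ≈ 11.489)
(T(-3, -4) + d)**2 = ((4 - 3)**2 + 2*sqrt(33))**2 = (1**2 + 2*sqrt(33))**2 = (1 + 2*sqrt(33))**2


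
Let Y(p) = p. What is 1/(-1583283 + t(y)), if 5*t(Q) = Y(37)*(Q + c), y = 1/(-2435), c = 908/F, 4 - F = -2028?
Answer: -6184900/9792426593931 ≈ -6.3160e-7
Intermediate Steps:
F = 2032 (F = 4 - 1*(-2028) = 4 + 2028 = 2032)
c = 227/508 (c = 908/2032 = 908*(1/2032) = 227/508 ≈ 0.44685)
y = -1/2435 ≈ -0.00041068
t(Q) = 8399/2540 + 37*Q/5 (t(Q) = (37*(Q + 227/508))/5 = (37*(227/508 + Q))/5 = (8399/508 + 37*Q)/5 = 8399/2540 + 37*Q/5)
1/(-1583283 + t(y)) = 1/(-1583283 + (8399/2540 + (37/5)*(-1/2435))) = 1/(-1583283 + (8399/2540 - 37/12175)) = 1/(-1583283 + 20432769/6184900) = 1/(-9792426593931/6184900) = -6184900/9792426593931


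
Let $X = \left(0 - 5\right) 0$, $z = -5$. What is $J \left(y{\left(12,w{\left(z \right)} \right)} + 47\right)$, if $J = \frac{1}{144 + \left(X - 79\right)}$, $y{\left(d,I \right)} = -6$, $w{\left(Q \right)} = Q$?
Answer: $\frac{41}{65} \approx 0.63077$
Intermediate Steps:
$X = 0$ ($X = \left(-5\right) 0 = 0$)
$J = \frac{1}{65}$ ($J = \frac{1}{144 + \left(0 - 79\right)} = \frac{1}{144 - 79} = \frac{1}{65} \approx 0.015385$)
$J \left(y{\left(12,w{\left(z \right)} \right)} + 47\right) = \frac{-6 + 47}{65} = \frac{1}{65} \cdot 41 = \frac{41}{65}$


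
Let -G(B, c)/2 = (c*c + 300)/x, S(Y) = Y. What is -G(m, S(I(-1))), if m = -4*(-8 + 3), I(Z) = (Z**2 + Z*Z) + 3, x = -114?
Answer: -325/57 ≈ -5.7018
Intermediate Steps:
I(Z) = 3 + 2*Z**2 (I(Z) = (Z**2 + Z**2) + 3 = 2*Z**2 + 3 = 3 + 2*Z**2)
m = 20 (m = -4*(-5) = 20)
G(B, c) = 100/19 + c**2/57 (G(B, c) = -2*(c*c + 300)/(-114) = -2*(c**2 + 300)*(-1)/114 = -2*(300 + c**2)*(-1)/114 = -2*(-50/19 - c**2/114) = 100/19 + c**2/57)
-G(m, S(I(-1))) = -(100/19 + (3 + 2*(-1)**2)**2/57) = -(100/19 + (3 + 2*1)**2/57) = -(100/19 + (3 + 2)**2/57) = -(100/19 + (1/57)*5**2) = -(100/19 + (1/57)*25) = -(100/19 + 25/57) = -1*325/57 = -325/57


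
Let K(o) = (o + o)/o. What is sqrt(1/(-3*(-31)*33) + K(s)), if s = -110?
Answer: sqrt(2093399)/1023 ≈ 1.4143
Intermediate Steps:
K(o) = 2 (K(o) = (2*o)/o = 2)
sqrt(1/(-3*(-31)*33) + K(s)) = sqrt(1/(-3*(-31)*33) + 2) = sqrt(1/(93*33) + 2) = sqrt(1/3069 + 2) = sqrt(6139/3069) = sqrt(2093399)/1023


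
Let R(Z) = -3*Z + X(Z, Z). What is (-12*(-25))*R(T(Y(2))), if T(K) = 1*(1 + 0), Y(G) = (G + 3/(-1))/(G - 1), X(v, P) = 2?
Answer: -300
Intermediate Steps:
Y(G) = (-3 + G)/(-1 + G) (Y(G) = (G + 3*(-1))/(-1 + G) = (G - 3)/(-1 + G) = (-3 + G)/(-1 + G))
T(K) = 1 (T(K) = 1*1 = 1)
R(Z) = 2 - 3*Z (R(Z) = -3*Z + 2 = 2 - 3*Z)
(-12*(-25))*R(T(Y(2))) = (-12*(-25))*(2 - 3*1) = 300*(2 - 3) = 300*(-1) = -300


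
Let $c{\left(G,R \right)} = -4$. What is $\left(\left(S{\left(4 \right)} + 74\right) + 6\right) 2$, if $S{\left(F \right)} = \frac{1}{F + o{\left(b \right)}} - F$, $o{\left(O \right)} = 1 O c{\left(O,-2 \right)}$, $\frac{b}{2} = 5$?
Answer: $\frac{2735}{18} \approx 151.94$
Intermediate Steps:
$b = 10$ ($b = 2 \cdot 5 = 10$)
$o{\left(O \right)} = - 4 O$ ($o{\left(O \right)} = 1 O \left(-4\right) = O \left(-4\right) = - 4 O$)
$S{\left(F \right)} = \frac{1}{-40 + F} - F$ ($S{\left(F \right)} = \frac{1}{F - 40} - F = \frac{1}{-40 + F} - F$)
$\left(\left(S{\left(4 \right)} + 74\right) + 6\right) 2 = \left(\left(\frac{1 - 4^{2} + 40 \cdot 4}{-40 + 4} + 74\right) + 6\right) 2 = \left(\left(\frac{1 - 16 + 160}{-36} + 74\right) + 6\right) 2 = \left(\left(- \frac{1 - 16 + 160}{36} + 74\right) + 6\right) 2 = \left(\left(\left(- \frac{1}{36}\right) 145 + 74\right) + 6\right) 2 = \left(\left(- \frac{145}{36} + 74\right) + 6\right) 2 = \left(\frac{2519}{36} + 6\right) 2 = \frac{2735}{36} \cdot 2 = \frac{2735}{18}$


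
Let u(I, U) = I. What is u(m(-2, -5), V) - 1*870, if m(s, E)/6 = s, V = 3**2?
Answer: -882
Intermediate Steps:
V = 9
m(s, E) = 6*s
u(m(-2, -5), V) - 1*870 = 6*(-2) - 1*870 = -12 - 870 = -882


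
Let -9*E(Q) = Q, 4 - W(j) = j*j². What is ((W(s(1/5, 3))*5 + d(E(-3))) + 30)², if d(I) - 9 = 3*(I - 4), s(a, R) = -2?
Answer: 7744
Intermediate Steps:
W(j) = 4 - j³ (W(j) = 4 - j*j² = 4 - j³)
E(Q) = -Q/9
d(I) = -3 + 3*I (d(I) = 9 + 3*(I - 4) = 9 + 3*(-4 + I) = 9 + (-12 + 3*I) = -3 + 3*I)
((W(s(1/5, 3))*5 + d(E(-3))) + 30)² = (((4 - 1*(-2)³)*5 + (-3 + 3*(-⅑*(-3)))) + 30)² = (((4 - 1*(-8))*5 + (-3 + 3*(⅓))) + 30)² = (((4 + 8)*5 + (-3 + 1)) + 30)² = ((12*5 - 2) + 30)² = ((60 - 2) + 30)² = (58 + 30)² = 88² = 7744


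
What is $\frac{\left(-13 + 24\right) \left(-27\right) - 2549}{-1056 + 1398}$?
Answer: $- \frac{1423}{171} \approx -8.3216$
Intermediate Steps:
$\frac{\left(-13 + 24\right) \left(-27\right) - 2549}{-1056 + 1398} = \frac{11 \left(-27\right) - 2549}{342} = \left(-297 - 2549\right) \frac{1}{342} = \left(-2846\right) \frac{1}{342} = - \frac{1423}{171}$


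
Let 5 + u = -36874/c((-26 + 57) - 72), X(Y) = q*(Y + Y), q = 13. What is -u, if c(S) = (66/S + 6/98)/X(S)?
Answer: 78969152711/3111 ≈ 2.5384e+7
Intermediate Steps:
X(Y) = 26*Y (X(Y) = 13*(Y + Y) = 13*(2*Y) = 26*Y)
c(S) = (3/49 + 66/S)/(26*S) (c(S) = (66/S + 6/98)/((26*S)) = (66/S + 6*(1/98))*(1/(26*S)) = (66/S + 3/49)*(1/(26*S)) = (3/49 + 66/S)*(1/(26*S)) = (3/49 + 66/S)/(26*S))
u = -78969152711/3111 (u = -5 - 36874*1274*((-26 + 57) - 72)**2/(3*(1078 + ((-26 + 57) - 72))) = -5 - 36874*1274*(31 - 72)**2/(3*(1078 + (31 - 72))) = -5 - 36874*2141594/(3*(1078 - 41)) = -5 - 36874/((3/1274)*(1/1681)*1037) = -5 - 36874/3111/2141594 = -5 - 36874*2141594/3111 = -5 - 78969137156/3111 = -78969152711/3111 ≈ -2.5384e+7)
-u = -1*(-78969152711/3111) = 78969152711/3111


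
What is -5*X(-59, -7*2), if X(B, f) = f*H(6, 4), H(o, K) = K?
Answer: 280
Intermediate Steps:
X(B, f) = 4*f (X(B, f) = f*4 = 4*f)
-5*X(-59, -7*2) = -20*(-7*2) = -20*(-14) = -5*(-56) = 280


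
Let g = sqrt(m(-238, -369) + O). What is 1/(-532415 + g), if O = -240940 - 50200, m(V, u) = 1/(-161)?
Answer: -6593755/3510617673982 - I*sqrt(7546640101)/45638029761766 ≈ -1.8782e-6 - 1.9035e-9*I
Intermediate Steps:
m(V, u) = -1/161
O = -291140
g = I*sqrt(7546640101)/161 (g = sqrt(-1/161 - 291140) = sqrt(-46873541/161) = I*sqrt(7546640101)/161 ≈ 539.57*I)
1/(-532415 + g) = 1/(-532415 + I*sqrt(7546640101)/161)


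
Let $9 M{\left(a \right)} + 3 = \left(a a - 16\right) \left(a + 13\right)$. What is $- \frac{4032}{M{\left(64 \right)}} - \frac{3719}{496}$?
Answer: $- \frac{395449577}{51940624} \approx -7.6135$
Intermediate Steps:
$M{\left(a \right)} = - \frac{1}{3} + \frac{\left(-16 + a^{2}\right) \left(13 + a\right)}{9}$ ($M{\left(a \right)} = - \frac{1}{3} + \frac{\left(a a - 16\right) \left(a + 13\right)}{9} = - \frac{1}{3} + \frac{\left(a^{2} - 16\right) \left(13 + a\right)}{9} = - \frac{1}{3} + \frac{\left(-16 + a^{2}\right) \left(13 + a\right)}{9}$)
$- \frac{4032}{M{\left(64 \right)}} - \frac{3719}{496} = - \frac{4032}{- \frac{211}{9} - \frac{1024}{9} + \frac{64^{3}}{9} + \frac{13 \cdot 64^{2}}{9}} - \frac{3719}{496} = - \frac{4032}{- \frac{211}{9} - \frac{1024}{9} + \frac{1}{9} \cdot 262144 + \frac{13}{9} \cdot 4096} - \frac{3719}{496} = - \frac{4032}{- \frac{211}{9} - \frac{1024}{9} + \frac{262144}{9} + \frac{53248}{9}} - \frac{3719}{496} = - \frac{4032}{\frac{104719}{3}} - \frac{3719}{496} = \left(-4032\right) \frac{3}{104719} - \frac{3719}{496} = - \frac{12096}{104719} - \frac{3719}{496} = - \frac{395449577}{51940624}$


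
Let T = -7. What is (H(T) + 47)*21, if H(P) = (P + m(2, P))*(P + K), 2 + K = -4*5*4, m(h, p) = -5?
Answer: 23415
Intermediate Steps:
K = -82 (K = -2 - 4*5*4 = -2 - 20*4 = -2 - 80 = -82)
H(P) = (-82 + P)*(-5 + P) (H(P) = (P - 5)*(P - 82) = (-5 + P)*(-82 + P) = (-82 + P)*(-5 + P))
(H(T) + 47)*21 = ((410 + (-7)² - 87*(-7)) + 47)*21 = ((410 + 49 + 609) + 47)*21 = (1068 + 47)*21 = 1115*21 = 23415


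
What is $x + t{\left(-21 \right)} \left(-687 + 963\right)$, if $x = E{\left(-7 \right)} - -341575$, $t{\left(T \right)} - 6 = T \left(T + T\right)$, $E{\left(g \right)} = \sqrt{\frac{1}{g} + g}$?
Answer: $586663 + \frac{5 i \sqrt{14}}{7} \approx 5.8666 \cdot 10^{5} + 2.6726 i$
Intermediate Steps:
$E{\left(g \right)} = \sqrt{g + \frac{1}{g}}$
$t{\left(T \right)} = 6 + 2 T^{2}$ ($t{\left(T \right)} = 6 + T \left(T + T\right) = 6 + T 2 T = 6 + 2 T^{2}$)
$x = 341575 + \frac{5 i \sqrt{14}}{7}$ ($x = \sqrt{-7 + \frac{1}{-7}} - -341575 = \sqrt{-7 - \frac{1}{7}} + 341575 = \sqrt{- \frac{50}{7}} + 341575 = \frac{5 i \sqrt{14}}{7} + 341575 = 341575 + \frac{5 i \sqrt{14}}{7} \approx 3.4158 \cdot 10^{5} + 2.6726 i$)
$x + t{\left(-21 \right)} \left(-687 + 963\right) = \left(341575 + \frac{5 i \sqrt{14}}{7}\right) + \left(6 + 2 \left(-21\right)^{2}\right) \left(-687 + 963\right) = \left(341575 + \frac{5 i \sqrt{14}}{7}\right) + \left(6 + 2 \cdot 441\right) 276 = \left(341575 + \frac{5 i \sqrt{14}}{7}\right) + \left(6 + 882\right) 276 = \left(341575 + \frac{5 i \sqrt{14}}{7}\right) + 888 \cdot 276 = \left(341575 + \frac{5 i \sqrt{14}}{7}\right) + 245088 = 586663 + \frac{5 i \sqrt{14}}{7}$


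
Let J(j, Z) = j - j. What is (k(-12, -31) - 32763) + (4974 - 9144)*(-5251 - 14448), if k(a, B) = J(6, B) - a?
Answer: 82112079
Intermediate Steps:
J(j, Z) = 0
k(a, B) = -a (k(a, B) = 0 - a = -a)
(k(-12, -31) - 32763) + (4974 - 9144)*(-5251 - 14448) = (-1*(-12) - 32763) + (4974 - 9144)*(-5251 - 14448) = (12 - 32763) - 4170*(-19699) = -32751 + 82144830 = 82112079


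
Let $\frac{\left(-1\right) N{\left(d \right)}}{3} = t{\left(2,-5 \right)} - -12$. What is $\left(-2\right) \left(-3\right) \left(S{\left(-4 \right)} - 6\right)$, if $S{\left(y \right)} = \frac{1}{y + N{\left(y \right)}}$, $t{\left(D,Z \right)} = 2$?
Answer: $- \frac{831}{23} \approx -36.13$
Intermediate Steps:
$N{\left(d \right)} = -42$ ($N{\left(d \right)} = - 3 \left(2 - -12\right) = - 3 \left(2 + 12\right) = \left(-3\right) 14 = -42$)
$S{\left(y \right)} = \frac{1}{-42 + y}$ ($S{\left(y \right)} = \frac{1}{y - 42} = \frac{1}{-42 + y}$)
$\left(-2\right) \left(-3\right) \left(S{\left(-4 \right)} - 6\right) = \left(-2\right) \left(-3\right) \left(\frac{1}{-42 - 4} - 6\right) = 6 \left(\frac{1}{-46} - 6\right) = 6 \left(- \frac{1}{46} - 6\right) = 6 \left(- \frac{277}{46}\right) = - \frac{831}{23}$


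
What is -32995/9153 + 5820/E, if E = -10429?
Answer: -397375315/95456637 ≈ -4.1629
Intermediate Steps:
-32995/9153 + 5820/E = -32995/9153 + 5820/(-10429) = -32995*1/9153 + 5820*(-1/10429) = -32995/9153 - 5820/10429 = -397375315/95456637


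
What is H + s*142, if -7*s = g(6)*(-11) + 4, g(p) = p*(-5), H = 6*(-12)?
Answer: -47932/7 ≈ -6847.4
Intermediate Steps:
H = -72
g(p) = -5*p
s = -334/7 (s = -(-5*6*(-11) + 4)/7 = -(-30*(-11) + 4)/7 = -(330 + 4)/7 = -⅐*334 = -334/7 ≈ -47.714)
H + s*142 = -72 - 334/7*142 = -72 - 47428/7 = -47932/7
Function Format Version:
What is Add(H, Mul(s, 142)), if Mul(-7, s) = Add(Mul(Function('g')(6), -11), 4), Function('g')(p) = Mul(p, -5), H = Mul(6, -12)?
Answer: Rational(-47932, 7) ≈ -6847.4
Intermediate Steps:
H = -72
Function('g')(p) = Mul(-5, p)
s = Rational(-334, 7) (s = Mul(Rational(-1, 7), Add(Mul(Mul(-5, 6), -11), 4)) = Mul(Rational(-1, 7), Add(Mul(-30, -11), 4)) = Mul(Rational(-1, 7), Add(330, 4)) = Mul(Rational(-1, 7), 334) = Rational(-334, 7) ≈ -47.714)
Add(H, Mul(s, 142)) = Add(-72, Mul(Rational(-334, 7), 142)) = Add(-72, Rational(-47428, 7)) = Rational(-47932, 7)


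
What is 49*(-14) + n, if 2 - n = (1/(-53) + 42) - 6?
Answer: -38159/53 ≈ -719.98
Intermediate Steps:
n = -1801/53 (n = 2 - ((1/(-53) + 42) - 6) = 2 - ((-1/53 + 42) - 6) = 2 - (2225/53 - 6) = 2 - 1*1907/53 = 2 - 1907/53 = -1801/53 ≈ -33.981)
49*(-14) + n = 49*(-14) - 1801/53 = -686 - 1801/53 = -38159/53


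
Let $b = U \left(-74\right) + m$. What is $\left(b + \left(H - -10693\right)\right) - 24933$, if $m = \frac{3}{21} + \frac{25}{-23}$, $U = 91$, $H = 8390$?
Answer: $- \frac{2026176}{161} \approx -12585.0$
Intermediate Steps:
$m = - \frac{152}{161}$ ($m = 3 \cdot \frac{1}{21} + 25 \left(- \frac{1}{23}\right) = \frac{1}{7} - \frac{25}{23} = - \frac{152}{161} \approx -0.9441$)
$b = - \frac{1084326}{161}$ ($b = 91 \left(-74\right) - \frac{152}{161} = -6734 - \frac{152}{161} = - \frac{1084326}{161} \approx -6734.9$)
$\left(b + \left(H - -10693\right)\right) - 24933 = \left(- \frac{1084326}{161} + \left(8390 - -10693\right)\right) - 24933 = \left(- \frac{1084326}{161} + \left(8390 + 10693\right)\right) - 24933 = \left(- \frac{1084326}{161} + 19083\right) - 24933 = \frac{1988037}{161} - 24933 = - \frac{2026176}{161}$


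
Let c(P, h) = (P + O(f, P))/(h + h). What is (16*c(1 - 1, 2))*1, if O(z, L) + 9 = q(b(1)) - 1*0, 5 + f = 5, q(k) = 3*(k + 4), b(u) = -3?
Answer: -24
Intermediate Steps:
q(k) = 12 + 3*k (q(k) = 3*(4 + k) = 12 + 3*k)
f = 0 (f = -5 + 5 = 0)
O(z, L) = -6 (O(z, L) = -9 + ((12 + 3*(-3)) - 1*0) = -9 + ((12 - 9) + 0) = -9 + (3 + 0) = -9 + 3 = -6)
c(P, h) = (-6 + P)/(2*h) (c(P, h) = (P - 6)/(h + h) = (-6 + P)/((2*h)) = (-6 + P)*(1/(2*h)) = (-6 + P)/(2*h))
(16*c(1 - 1, 2))*1 = (16*((1/2)*(-6 + (1 - 1))/2))*1 = (16*((1/2)*(1/2)*(-6 + 0)))*1 = (16*((1/2)*(1/2)*(-6)))*1 = (16*(-3/2))*1 = -24*1 = -24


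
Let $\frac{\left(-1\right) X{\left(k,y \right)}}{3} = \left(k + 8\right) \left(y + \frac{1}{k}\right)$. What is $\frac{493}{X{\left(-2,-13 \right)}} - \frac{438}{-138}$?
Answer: $\frac{29078}{5589} \approx 5.2027$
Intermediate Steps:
$X{\left(k,y \right)} = - 3 \left(8 + k\right) \left(y + \frac{1}{k}\right)$ ($X{\left(k,y \right)} = - 3 \left(k + 8\right) \left(y + \frac{1}{k}\right) = - 3 \left(8 + k\right) \left(y + \frac{1}{k}\right)$)
$\frac{493}{X{\left(-2,-13 \right)}} - \frac{438}{-138} = \frac{493}{-3 - -312 - \frac{24}{-2} - \left(-6\right) \left(-13\right)} - \frac{438}{-138} = \frac{493}{-3 + 312 - -12 - 78} - - \frac{73}{23} = \frac{493}{-3 + 312 + 12 - 78} + \frac{73}{23} = \frac{493}{243} + \frac{73}{23} = \frac{29078}{5589}$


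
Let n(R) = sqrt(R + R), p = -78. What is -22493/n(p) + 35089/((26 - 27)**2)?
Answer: 35089 + 22493*I*sqrt(39)/78 ≈ 35089.0 + 1800.9*I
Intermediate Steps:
n(R) = sqrt(2)*sqrt(R) (n(R) = sqrt(2*R) = sqrt(2)*sqrt(R))
-22493/n(p) + 35089/((26 - 27)**2) = -22493*(-I*sqrt(39)/78) + 35089/((26 - 27)**2) = -22493*(-I*sqrt(39)/78) + 35089/((-1)**2) = -22493*(-I*sqrt(39)/78) + 35089/1 = -(-22493)*I*sqrt(39)/78 + 35089*1 = 22493*I*sqrt(39)/78 + 35089 = 35089 + 22493*I*sqrt(39)/78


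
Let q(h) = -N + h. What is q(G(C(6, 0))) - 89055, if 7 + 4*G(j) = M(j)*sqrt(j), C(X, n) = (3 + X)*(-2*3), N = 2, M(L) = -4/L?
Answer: -356235/4 + I*sqrt(6)/18 ≈ -89059.0 + 0.13608*I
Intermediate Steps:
C(X, n) = -18 - 6*X (C(X, n) = (3 + X)*(-6) = -18 - 6*X)
G(j) = -7/4 - 1/sqrt(j) (G(j) = -7/4 + ((-4/j)*sqrt(j))/4 = -7/4 + (-4/sqrt(j))/4 = -7/4 - 1/sqrt(j))
q(h) = -2 + h (q(h) = -1*2 + h = -2 + h)
q(G(C(6, 0))) - 89055 = (-2 + (-7/4 - 1/sqrt(-18 - 6*6))) - 89055 = (-2 + (-7/4 - 1/sqrt(-18 - 36))) - 89055 = (-2 + (-7/4 - 1/sqrt(-54))) - 89055 = (-2 + (-7/4 - (-1)*I*sqrt(6)/18)) - 89055 = (-2 + (-7/4 + I*sqrt(6)/18)) - 89055 = (-15/4 + I*sqrt(6)/18) - 89055 = -356235/4 + I*sqrt(6)/18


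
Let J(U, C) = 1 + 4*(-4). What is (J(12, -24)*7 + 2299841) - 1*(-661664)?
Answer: 2961400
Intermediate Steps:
J(U, C) = -15 (J(U, C) = 1 - 16 = -15)
(J(12, -24)*7 + 2299841) - 1*(-661664) = (-15*7 + 2299841) - 1*(-661664) = (-105 + 2299841) + 661664 = 2299736 + 661664 = 2961400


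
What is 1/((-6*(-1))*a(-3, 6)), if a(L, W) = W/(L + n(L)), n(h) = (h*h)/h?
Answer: -1/6 ≈ -0.16667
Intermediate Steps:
n(h) = h (n(h) = h**2/h = h)
a(L, W) = W/(2*L) (a(L, W) = W/(L + L) = W/((2*L)) = W*(1/(2*L)) = W/(2*L))
1/((-6*(-1))*a(-3, 6)) = 1/((-6*(-1))*((1/2)*6/(-3))) = 1/(6*((1/2)*6*(-1/3))) = 1/(6*(-1)) = 1/(-6) = -1/6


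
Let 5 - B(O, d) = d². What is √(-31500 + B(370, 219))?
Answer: 4*I*√4966 ≈ 281.88*I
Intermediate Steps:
B(O, d) = 5 - d²
√(-31500 + B(370, 219)) = √(-31500 + (5 - 1*219²)) = √(-31500 + (5 - 1*47961)) = √(-31500 + (5 - 47961)) = √(-31500 - 47956) = √(-79456) = 4*I*√4966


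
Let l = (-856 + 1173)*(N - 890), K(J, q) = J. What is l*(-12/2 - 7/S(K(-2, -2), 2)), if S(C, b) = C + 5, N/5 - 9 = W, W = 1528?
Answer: -17950125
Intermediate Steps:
N = 7685 (N = 45 + 5*1528 = 45 + 7640 = 7685)
S(C, b) = 5 + C
l = 2154015 (l = (-856 + 1173)*(7685 - 890) = 317*6795 = 2154015)
l*(-12/2 - 7/S(K(-2, -2), 2)) = 2154015*(-12/2 - 7/(5 - 2)) = 2154015*(-12*½ - 7/3) = 2154015*(-6 - 7*⅓) = 2154015*(-6 - 7/3) = 2154015*(-25/3) = -17950125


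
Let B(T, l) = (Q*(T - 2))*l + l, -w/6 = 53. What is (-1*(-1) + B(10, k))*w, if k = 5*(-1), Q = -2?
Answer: -24168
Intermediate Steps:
w = -318 (w = -6*53 = -318)
k = -5
B(T, l) = l + l*(4 - 2*T) (B(T, l) = (-2*(T - 2))*l + l = (-2*(-2 + T))*l + l = (4 - 2*T)*l + l = l*(4 - 2*T) + l = l + l*(4 - 2*T))
(-1*(-1) + B(10, k))*w = (-1*(-1) - 5*(5 - 2*10))*(-318) = (1 - 5*(5 - 20))*(-318) = (1 - 5*(-15))*(-318) = (1 + 75)*(-318) = 76*(-318) = -24168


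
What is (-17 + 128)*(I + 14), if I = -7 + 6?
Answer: 1443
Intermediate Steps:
I = -1
(-17 + 128)*(I + 14) = (-17 + 128)*(-1 + 14) = 111*13 = 1443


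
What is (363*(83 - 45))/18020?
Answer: 6897/9010 ≈ 0.76548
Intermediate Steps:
(363*(83 - 45))/18020 = (363*38)*(1/18020) = 13794*(1/18020) = 6897/9010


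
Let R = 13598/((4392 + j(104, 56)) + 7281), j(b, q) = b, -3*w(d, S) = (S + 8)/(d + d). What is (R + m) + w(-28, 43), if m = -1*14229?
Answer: -9383234551/659512 ≈ -14228.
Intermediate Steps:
w(d, S) = -(8 + S)/(6*d) (w(d, S) = -(S + 8)/(3*(d + d)) = -(8 + S)/(3*(2*d)) = -(8 + S)*1/(2*d)/3 = -(8 + S)/(6*d))
m = -14229
R = 13598/11777 (R = 13598/((4392 + 104) + 7281) = 13598/(4496 + 7281) = 13598/11777 ≈ 1.1546)
(R + m) + w(-28, 43) = (13598/11777 - 14229) + (⅙)*(-8 - 1*43)/(-28) = -167561335/11777 + (⅙)*(-1/28)*(-8 - 43) = -167561335/11777 + (⅙)*(-1/28)*(-51) = -167561335/11777 + 17/56 = -9383234551/659512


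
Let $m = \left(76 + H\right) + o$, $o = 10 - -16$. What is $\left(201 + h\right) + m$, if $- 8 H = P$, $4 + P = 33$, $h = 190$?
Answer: $\frac{3915}{8} \approx 489.38$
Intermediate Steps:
$P = 29$ ($P = -4 + 33 = 29$)
$H = - \frac{29}{8}$ ($H = \left(- \frac{1}{8}\right) 29 = - \frac{29}{8} \approx -3.625$)
$o = 26$ ($o = 10 + 16 = 26$)
$m = \frac{787}{8}$ ($m = \left(76 - \frac{29}{8}\right) + 26 = \frac{579}{8} + 26 = \frac{787}{8} \approx 98.375$)
$\left(201 + h\right) + m = \left(201 + 190\right) + \frac{787}{8} = 391 + \frac{787}{8} = \frac{3915}{8}$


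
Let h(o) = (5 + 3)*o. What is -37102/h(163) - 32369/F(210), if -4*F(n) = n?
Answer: 40261321/68460 ≈ 588.10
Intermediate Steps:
F(n) = -n/4
h(o) = 8*o
-37102/h(163) - 32369/F(210) = -37102/(8*163) - 32369/((-¼*210)) = -37102/1304 - 32369/(-105/2) = -37102*1/1304 - 32369*(-2/105) = -18551/652 + 64738/105 = 40261321/68460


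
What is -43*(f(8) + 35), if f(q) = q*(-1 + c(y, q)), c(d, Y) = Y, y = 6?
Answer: -3913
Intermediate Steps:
f(q) = q*(-1 + q)
-43*(f(8) + 35) = -43*(8*(-1 + 8) + 35) = -43*(8*7 + 35) = -43*(56 + 35) = -43*91 = -3913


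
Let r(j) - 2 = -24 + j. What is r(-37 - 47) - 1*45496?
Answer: -45602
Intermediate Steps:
r(j) = -22 + j (r(j) = 2 + (-24 + j) = -22 + j)
r(-37 - 47) - 1*45496 = (-22 + (-37 - 47)) - 1*45496 = (-22 - 84) - 45496 = -106 - 45496 = -45602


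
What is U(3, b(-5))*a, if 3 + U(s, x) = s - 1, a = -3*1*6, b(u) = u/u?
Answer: 18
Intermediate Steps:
b(u) = 1
a = -18 (a = -3*6 = -18)
U(s, x) = -4 + s (U(s, x) = -3 + (s - 1) = -3 + (-1 + s) = -4 + s)
U(3, b(-5))*a = (-4 + 3)*(-18) = -1*(-18) = 18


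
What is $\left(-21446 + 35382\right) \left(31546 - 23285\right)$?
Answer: $115125296$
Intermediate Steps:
$\left(-21446 + 35382\right) \left(31546 - 23285\right) = 13936 \cdot 8261 = 115125296$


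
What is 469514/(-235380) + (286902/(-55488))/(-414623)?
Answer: -40916112659809/20512476322080 ≈ -1.9947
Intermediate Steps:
469514/(-235380) + (286902/(-55488))/(-414623) = 469514*(-1/235380) + (286902*(-1/55488))*(-1/414623) = -234757/117690 - 47817/9248*(-1/414623) = -234757/117690 + 4347/348584864 = -40916112659809/20512476322080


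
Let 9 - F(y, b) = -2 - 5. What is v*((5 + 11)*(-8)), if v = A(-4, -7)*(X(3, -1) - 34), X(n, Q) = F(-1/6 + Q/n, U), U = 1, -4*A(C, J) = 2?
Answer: -1152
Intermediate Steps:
A(C, J) = -1/2 (A(C, J) = -1/4*2 = -1/2)
F(y, b) = 16 (F(y, b) = 9 - (-2 - 5) = 9 - 1*(-7) = 9 + 7 = 16)
X(n, Q) = 16
v = 9 (v = -(16 - 34)/2 = -1/2*(-18) = 9)
v*((5 + 11)*(-8)) = 9*((5 + 11)*(-8)) = 9*(16*(-8)) = 9*(-128) = -1152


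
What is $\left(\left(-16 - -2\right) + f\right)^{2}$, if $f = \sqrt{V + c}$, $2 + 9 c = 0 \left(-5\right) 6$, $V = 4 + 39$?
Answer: $\frac{\left(42 - \sqrt{385}\right)^{2}}{9} \approx 55.645$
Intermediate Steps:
$V = 43$
$c = - \frac{2}{9}$ ($c = - \frac{2}{9} + \frac{0 \left(-5\right) 6}{9} = - \frac{2}{9} + \frac{0 \cdot 6}{9} = - \frac{2}{9} + \frac{1}{9} \cdot 0 = - \frac{2}{9} + 0 = - \frac{2}{9} \approx -0.22222$)
$f = \frac{\sqrt{385}}{3}$ ($f = \sqrt{43 - \frac{2}{9}} = \sqrt{\frac{385}{9}} = \frac{\sqrt{385}}{3} \approx 6.5405$)
$\left(\left(-16 - -2\right) + f\right)^{2} = \left(\left(-16 - -2\right) + \frac{\sqrt{385}}{3}\right)^{2} = \left(\left(-16 + 2\right) + \frac{\sqrt{385}}{3}\right)^{2} = \left(-14 + \frac{\sqrt{385}}{3}\right)^{2}$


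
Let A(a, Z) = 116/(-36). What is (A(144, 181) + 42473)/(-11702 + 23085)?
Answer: 382228/102447 ≈ 3.7310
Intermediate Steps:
A(a, Z) = -29/9 (A(a, Z) = 116*(-1/36) = -29/9)
(A(144, 181) + 42473)/(-11702 + 23085) = (-29/9 + 42473)/(-11702 + 23085) = (382228/9)/11383 = (382228/9)*(1/11383) = 382228/102447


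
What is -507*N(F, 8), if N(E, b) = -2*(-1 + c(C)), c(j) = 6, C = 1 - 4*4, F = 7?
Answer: 5070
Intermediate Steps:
C = -15 (C = 1 - 16 = -15)
N(E, b) = -10 (N(E, b) = -2*(-1 + 6) = -2*5 = -10)
-507*N(F, 8) = -507*(-10) = 5070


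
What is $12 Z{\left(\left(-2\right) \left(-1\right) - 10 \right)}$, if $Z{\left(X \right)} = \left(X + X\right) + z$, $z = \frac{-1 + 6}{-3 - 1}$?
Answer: $-207$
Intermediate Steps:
$z = - \frac{5}{4}$ ($z = \frac{5}{-4} = 5 \left(- \frac{1}{4}\right) = - \frac{5}{4} \approx -1.25$)
$Z{\left(X \right)} = - \frac{5}{4} + 2 X$ ($Z{\left(X \right)} = \left(X + X\right) - \frac{5}{4} = 2 X - \frac{5}{4} = - \frac{5}{4} + 2 X$)
$12 Z{\left(\left(-2\right) \left(-1\right) - 10 \right)} = 12 \left(- \frac{5}{4} + 2 \left(\left(-2\right) \left(-1\right) - 10\right)\right) = 12 \left(- \frac{5}{4} + 2 \left(2 - 10\right)\right) = 12 \left(- \frac{5}{4} + 2 \left(-8\right)\right) = 12 \left(- \frac{5}{4} - 16\right) = 12 \left(- \frac{69}{4}\right) = -207$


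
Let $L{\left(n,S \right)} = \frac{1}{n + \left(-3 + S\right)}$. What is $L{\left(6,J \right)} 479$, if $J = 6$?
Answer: $\frac{479}{9} \approx 53.222$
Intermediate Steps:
$L{\left(n,S \right)} = \frac{1}{-3 + S + n}$
$L{\left(6,J \right)} 479 = \frac{1}{-3 + 6 + 6} \cdot 479 = \frac{1}{9} \cdot 479 = \frac{479}{9}$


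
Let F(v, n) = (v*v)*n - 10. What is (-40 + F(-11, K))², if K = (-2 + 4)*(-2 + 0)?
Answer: 285156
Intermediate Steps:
K = -4 (K = 2*(-2) = -4)
F(v, n) = -10 + n*v² (F(v, n) = v²*n - 10 = n*v² - 10 = -10 + n*v²)
(-40 + F(-11, K))² = (-40 + (-10 - 4*(-11)²))² = (-40 + (-10 - 4*121))² = (-40 + (-10 - 484))² = (-40 - 494)² = (-534)² = 285156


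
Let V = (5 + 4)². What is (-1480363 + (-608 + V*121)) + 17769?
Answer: -1453401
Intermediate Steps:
V = 81 (V = 9² = 81)
(-1480363 + (-608 + V*121)) + 17769 = (-1480363 + (-608 + 81*121)) + 17769 = (-1480363 + (-608 + 9801)) + 17769 = (-1480363 + 9193) + 17769 = -1471170 + 17769 = -1453401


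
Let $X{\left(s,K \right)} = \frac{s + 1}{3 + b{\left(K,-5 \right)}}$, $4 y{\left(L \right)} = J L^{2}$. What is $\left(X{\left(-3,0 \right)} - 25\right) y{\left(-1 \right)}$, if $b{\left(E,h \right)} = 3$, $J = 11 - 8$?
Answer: $-19$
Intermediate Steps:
$J = 3$
$y{\left(L \right)} = \frac{3 L^{2}}{4}$
$X{\left(s,K \right)} = \frac{1}{6} + \frac{s}{6}$ ($X{\left(s,K \right)} = \frac{s + 1}{3 + 3} = \frac{1 + s}{6} = \left(1 + s\right) \frac{1}{6} = \frac{1}{6} + \frac{s}{6}$)
$\left(X{\left(-3,0 \right)} - 25\right) y{\left(-1 \right)} = \left(\left(\frac{1}{6} + \frac{1}{6} \left(-3\right)\right) - 25\right) \frac{3 \left(-1\right)^{2}}{4} = \left(\left(\frac{1}{6} - \frac{1}{2}\right) - 25\right) \frac{3}{4} \cdot 1 = \left(- \frac{1}{3} - 25\right) \frac{3}{4} = \left(- \frac{76}{3}\right) \frac{3}{4} = -19$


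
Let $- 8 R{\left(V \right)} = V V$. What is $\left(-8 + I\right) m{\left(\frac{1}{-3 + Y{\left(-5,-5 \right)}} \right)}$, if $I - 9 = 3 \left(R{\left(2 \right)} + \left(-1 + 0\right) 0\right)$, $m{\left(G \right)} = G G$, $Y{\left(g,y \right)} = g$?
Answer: $- \frac{1}{128} \approx -0.0078125$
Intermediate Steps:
$R{\left(V \right)} = - \frac{V^{2}}{8}$ ($R{\left(V \right)} = - \frac{V V}{8} = - \frac{V^{2}}{8}$)
$m{\left(G \right)} = G^{2}$
$I = \frac{15}{2}$ ($I = 9 + 3 \left(- \frac{2^{2}}{8} + \left(-1 + 0\right) 0\right) = 9 + 3 \left(\left(- \frac{1}{8}\right) 4 - 0\right) = 9 + 3 \left(- \frac{1}{2} + 0\right) = 9 + 3 \left(- \frac{1}{2}\right) = 9 - \frac{3}{2} = \frac{15}{2} \approx 7.5$)
$\left(-8 + I\right) m{\left(\frac{1}{-3 + Y{\left(-5,-5 \right)}} \right)} = \left(-8 + \frac{15}{2}\right) \left(\frac{1}{-3 - 5}\right)^{2} = - \frac{\left(\frac{1}{-8}\right)^{2}}{2} = - \frac{\left(- \frac{1}{8}\right)^{2}}{2} = \left(- \frac{1}{2}\right) \frac{1}{64} = - \frac{1}{128}$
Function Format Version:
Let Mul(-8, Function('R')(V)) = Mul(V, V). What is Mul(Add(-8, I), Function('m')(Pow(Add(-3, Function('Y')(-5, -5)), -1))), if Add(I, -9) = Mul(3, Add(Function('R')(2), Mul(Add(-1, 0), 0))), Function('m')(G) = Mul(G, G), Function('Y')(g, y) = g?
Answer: Rational(-1, 128) ≈ -0.0078125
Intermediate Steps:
Function('R')(V) = Mul(Rational(-1, 8), Pow(V, 2)) (Function('R')(V) = Mul(Rational(-1, 8), Mul(V, V)) = Mul(Rational(-1, 8), Pow(V, 2)))
Function('m')(G) = Pow(G, 2)
I = Rational(15, 2) (I = Add(9, Mul(3, Add(Mul(Rational(-1, 8), Pow(2, 2)), Mul(Add(-1, 0), 0)))) = Add(9, Mul(3, Add(Mul(Rational(-1, 8), 4), Mul(-1, 0)))) = Add(9, Mul(3, Add(Rational(-1, 2), 0))) = Add(9, Mul(3, Rational(-1, 2))) = Add(9, Rational(-3, 2)) = Rational(15, 2) ≈ 7.5000)
Mul(Add(-8, I), Function('m')(Pow(Add(-3, Function('Y')(-5, -5)), -1))) = Mul(Add(-8, Rational(15, 2)), Pow(Pow(Add(-3, -5), -1), 2)) = Mul(Rational(-1, 2), Pow(Pow(-8, -1), 2)) = Mul(Rational(-1, 2), Pow(Rational(-1, 8), 2)) = Mul(Rational(-1, 2), Rational(1, 64)) = Rational(-1, 128)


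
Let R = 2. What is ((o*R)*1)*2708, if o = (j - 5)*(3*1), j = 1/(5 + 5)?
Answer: -398076/5 ≈ -79615.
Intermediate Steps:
j = 1/10 ≈ 0.10000
o = -147/10 (o = (1/10 - 5)*(3*1) = -49/10*3 = -147/10 ≈ -14.700)
((o*R)*1)*2708 = (-147/10*2*1)*2708 = -147/5*1*2708 = -147/5*2708 = -398076/5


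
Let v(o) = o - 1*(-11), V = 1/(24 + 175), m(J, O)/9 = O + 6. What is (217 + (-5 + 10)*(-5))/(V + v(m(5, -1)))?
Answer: 12736/3715 ≈ 3.4283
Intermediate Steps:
m(J, O) = 54 + 9*O (m(J, O) = 9*(O + 6) = 9*(6 + O) = 54 + 9*O)
V = 1/199 ≈ 0.0050251
v(o) = 11 + o (v(o) = o + 11 = 11 + o)
(217 + (-5 + 10)*(-5))/(V + v(m(5, -1))) = (217 + (-5 + 10)*(-5))/(1/199 + (11 + (54 + 9*(-1)))) = (217 + 5*(-5))/(1/199 + (11 + (54 - 9))) = (217 - 25)/(1/199 + (11 + 45)) = 192/(1/199 + 56) = 192/(11145/199) = 192*(199/11145) = 12736/3715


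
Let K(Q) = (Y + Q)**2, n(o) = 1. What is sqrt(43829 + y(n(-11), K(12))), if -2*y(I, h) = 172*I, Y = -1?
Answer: sqrt(43743) ≈ 209.15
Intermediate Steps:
K(Q) = (-1 + Q)**2
y(I, h) = -86*I
sqrt(43829 + y(n(-11), K(12))) = sqrt(43829 - 86*1) = sqrt(43829 - 86) = sqrt(43743)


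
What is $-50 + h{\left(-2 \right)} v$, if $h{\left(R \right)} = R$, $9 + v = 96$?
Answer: $-224$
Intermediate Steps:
$v = 87$ ($v = -9 + 96 = 87$)
$-50 + h{\left(-2 \right)} v = -50 - 174 = -224$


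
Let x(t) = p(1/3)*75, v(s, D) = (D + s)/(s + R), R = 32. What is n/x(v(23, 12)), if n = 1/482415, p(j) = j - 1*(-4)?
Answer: 1/156784875 ≈ 6.3782e-9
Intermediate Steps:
p(j) = 4 + j (p(j) = j + 4 = 4 + j)
v(s, D) = (D + s)/(32 + s) (v(s, D) = (D + s)/(s + 32) = (D + s)/(32 + s))
n = 1/482415 ≈ 2.0729e-6
x(t) = 325 (x(t) = (4 + 1/3)*75 = (13/3)*75 = 325)
n/x(v(23, 12)) = (1/482415)/325 = (1/482415)*(1/325) = 1/156784875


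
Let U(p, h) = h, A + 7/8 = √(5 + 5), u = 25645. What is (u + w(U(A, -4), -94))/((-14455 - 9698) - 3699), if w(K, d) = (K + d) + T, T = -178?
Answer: -25369/27852 ≈ -0.91085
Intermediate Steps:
A = -7/8 + √10 (A = -7/8 + √(5 + 5) = -7/8 + √10 ≈ 2.2873)
w(K, d) = -178 + K + d (w(K, d) = (K + d) - 178 = -178 + K + d)
(u + w(U(A, -4), -94))/((-14455 - 9698) - 3699) = (25645 + (-178 - 4 - 94))/((-14455 - 9698) - 3699) = (25645 - 276)/(-24153 - 3699) = 25369/(-27852) = 25369*(-1/27852) = -25369/27852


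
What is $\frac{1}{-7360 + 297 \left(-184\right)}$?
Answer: $- \frac{1}{62008} \approx -1.6127 \cdot 10^{-5}$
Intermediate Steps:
$\frac{1}{-7360 + 297 \left(-184\right)} = \frac{1}{-7360 - 54648} = \frac{1}{-62008} = - \frac{1}{62008}$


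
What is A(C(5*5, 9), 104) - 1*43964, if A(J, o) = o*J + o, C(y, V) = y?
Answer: -41260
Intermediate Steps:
A(J, o) = o + J*o (A(J, o) = J*o + o = o + J*o)
A(C(5*5, 9), 104) - 1*43964 = 104*(1 + 5*5) - 1*43964 = 104*(1 + 25) - 43964 = 104*26 - 43964 = 2704 - 43964 = -41260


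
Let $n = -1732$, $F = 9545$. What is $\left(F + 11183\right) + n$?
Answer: $18996$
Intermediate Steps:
$\left(F + 11183\right) + n = \left(9545 + 11183\right) - 1732 = 20728 - 1732 = 18996$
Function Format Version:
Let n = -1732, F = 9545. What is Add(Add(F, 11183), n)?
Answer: 18996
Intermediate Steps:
Add(Add(F, 11183), n) = Add(Add(9545, 11183), -1732) = Add(20728, -1732) = 18996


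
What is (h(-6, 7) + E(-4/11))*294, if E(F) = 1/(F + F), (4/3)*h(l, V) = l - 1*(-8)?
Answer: 147/4 ≈ 36.750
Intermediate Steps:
h(l, V) = 6 + 3*l/4 (h(l, V) = 3*(l - 1*(-8))/4 = 3*(l + 8)/4 = 3*(8 + l)/4 = 6 + 3*l/4)
E(F) = 1/(2*F)
(h(-6, 7) + E(-4/11))*294 = ((6 + (¾)*(-6)) + 1/(2*((-4/11))))*294 = ((6 - 9/2) + 1/(2*((-4*1/11))))*294 = (3/2 + 1/(2*(-4/11)))*294 = (3/2 + (½)*(-11/4))*294 = (3/2 - 11/8)*294 = (⅛)*294 = 147/4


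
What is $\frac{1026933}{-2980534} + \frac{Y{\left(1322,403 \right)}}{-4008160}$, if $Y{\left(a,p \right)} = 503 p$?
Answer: $- \frac{181549724611}{459479121440} \approx -0.39512$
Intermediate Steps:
$\frac{1026933}{-2980534} + \frac{Y{\left(1322,403 \right)}}{-4008160} = \frac{1026933}{-2980534} + \frac{503 \cdot 403}{-4008160} = 1026933 \left(- \frac{1}{2980534}\right) + 202709 \left(- \frac{1}{4008160}\right) = - \frac{1026933}{2980534} - \frac{15593}{308320} = - \frac{181549724611}{459479121440}$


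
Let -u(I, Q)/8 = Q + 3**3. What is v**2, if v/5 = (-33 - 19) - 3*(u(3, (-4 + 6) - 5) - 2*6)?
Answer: 7840000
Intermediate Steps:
u(I, Q) = -216 - 8*Q (u(I, Q) = -8*(Q + 3**3) = -8*(Q + 27) = -8*(27 + Q) = -216 - 8*Q)
v = 2800 (v = 5*((-33 - 19) - 3*((-216 - 8*((-4 + 6) - 5)) - 2*6)) = 5*(-52 - 3*((-216 - 8*(2 - 5)) - 12)) = 5*(-52 - 3*((-216 - 8*(-3)) - 12)) = 5*(-52 - 3*((-216 + 24) - 12)) = 5*(-52 - 3*(-192 - 12)) = 5*(-52 - 3*(-204)) = 5*(-52 + 612) = 5*560 = 2800)
v**2 = 2800**2 = 7840000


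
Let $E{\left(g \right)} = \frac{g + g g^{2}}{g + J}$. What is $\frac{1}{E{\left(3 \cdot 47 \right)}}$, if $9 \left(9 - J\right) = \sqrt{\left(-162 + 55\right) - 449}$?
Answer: $\frac{25}{467227} - \frac{i \sqrt{139}}{12615129} \approx 5.3507 \cdot 10^{-5} - 9.3458 \cdot 10^{-7} i$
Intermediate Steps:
$J = 9 - \frac{2 i \sqrt{139}}{9}$ ($J = 9 - \frac{\sqrt{\left(-162 + 55\right) - 449}}{9} = 9 - \frac{\sqrt{-107 - 449}}{9} = 9 - \frac{\sqrt{-556}}{9} = 9 - \frac{2 i \sqrt{139}}{9} \approx 9.0 - 2.62 i$)
$E{\left(g \right)} = \frac{g + g^{3}}{9 + g - \frac{2 i \sqrt{139}}{9}}$ ($E{\left(g \right)} = \frac{g + g g^{2}}{g + \left(9 - \frac{2 i \sqrt{139}}{9}\right)} = \frac{g + g^{3}}{9 + g - \frac{2 i \sqrt{139}}{9}}$)
$\frac{1}{E{\left(3 \cdot 47 \right)}} = \frac{1}{9 \cdot 3 \cdot 47 \frac{1}{81 + 9 \cdot 3 \cdot 47 - 2 i \sqrt{139}} \left(1 + \left(3 \cdot 47\right)^{2}\right)} = \frac{1}{9 \cdot 141 \frac{1}{81 + 9 \cdot 141 - 2 i \sqrt{139}} \left(1 + 141^{2}\right)} = \frac{1}{9 \cdot 141 \frac{1}{81 + 1269 - 2 i \sqrt{139}} \left(1 + 19881\right)} = \frac{1}{9 \cdot 141 \frac{1}{1350 - 2 i \sqrt{139}} \cdot 19882} = \frac{1}{25230258 \frac{1}{1350 - 2 i \sqrt{139}}} = \frac{25}{467227} - \frac{i \sqrt{139}}{12615129}$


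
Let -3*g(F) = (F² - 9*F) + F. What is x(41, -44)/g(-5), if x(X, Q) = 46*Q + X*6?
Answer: 5334/65 ≈ 82.062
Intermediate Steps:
g(F) = -F²/3 + 8*F/3 (g(F) = -((F² - 9*F) + F)/3 = -(F² - 8*F)/3 = -F²/3 + 8*F/3)
x(X, Q) = 6*X + 46*Q (x(X, Q) = 46*Q + 6*X = 6*X + 46*Q)
x(41, -44)/g(-5) = (6*41 + 46*(-44))/(((⅓)*(-5)*(8 - 1*(-5)))) = (246 - 2024)/(((⅓)*(-5)*(8 + 5))) = -1778/((⅓)*(-5)*13) = -1778/(-65/3) = -1778*(-3/65) = 5334/65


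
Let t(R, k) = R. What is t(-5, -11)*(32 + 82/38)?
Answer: -3245/19 ≈ -170.79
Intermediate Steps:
t(-5, -11)*(32 + 82/38) = -5*(32 + 82/38) = -5*(32 + 82*(1/38)) = -5*(32 + 41/19) = -5*649/19 = -3245/19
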